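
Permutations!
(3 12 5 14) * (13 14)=[0, 1, 2, 12, 4, 13, 6, 7, 8, 9, 10, 11, 5, 14, 3]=(3 12 5 13 14)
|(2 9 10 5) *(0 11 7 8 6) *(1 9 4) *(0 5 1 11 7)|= |(0 7 8 6 5 2 4 11)(1 9 10)|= 24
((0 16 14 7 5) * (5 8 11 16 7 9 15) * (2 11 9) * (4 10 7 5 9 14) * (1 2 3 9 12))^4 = (1 4 14 12 16 8 15 11 7 9 2 10 3) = ((0 5)(1 2 11 16 4 10 7 8 14 3 9 15 12))^4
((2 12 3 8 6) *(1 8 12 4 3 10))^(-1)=((1 8 6 2 4 3 12 10))^(-1)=(1 10 12 3 4 2 6 8)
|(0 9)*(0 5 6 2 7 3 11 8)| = |(0 9 5 6 2 7 3 11 8)| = 9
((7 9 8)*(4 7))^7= ((4 7 9 8))^7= (4 8 9 7)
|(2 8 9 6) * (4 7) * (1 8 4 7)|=6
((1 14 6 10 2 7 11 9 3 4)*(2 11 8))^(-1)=(1 4 3 9 11 10 6 14)(2 8 7)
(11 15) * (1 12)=[0, 12, 2, 3, 4, 5, 6, 7, 8, 9, 10, 15, 1, 13, 14, 11]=(1 12)(11 15)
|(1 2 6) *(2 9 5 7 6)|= |(1 9 5 7 6)|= 5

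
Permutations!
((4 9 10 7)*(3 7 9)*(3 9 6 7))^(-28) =((4 9 10 6 7))^(-28) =(4 10 7 9 6)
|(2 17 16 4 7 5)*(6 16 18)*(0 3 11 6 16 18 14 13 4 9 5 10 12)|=|(0 3 11 6 18 16 9 5 2 17 14 13 4 7 10 12)|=16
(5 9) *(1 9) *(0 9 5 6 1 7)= (0 9 6 1 5 7)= [9, 5, 2, 3, 4, 7, 1, 0, 8, 6]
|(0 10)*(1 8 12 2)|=|(0 10)(1 8 12 2)|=4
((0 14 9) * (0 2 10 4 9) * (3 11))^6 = (14)(2 4)(9 10)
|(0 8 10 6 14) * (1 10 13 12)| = |(0 8 13 12 1 10 6 14)| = 8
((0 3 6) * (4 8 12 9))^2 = ((0 3 6)(4 8 12 9))^2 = (0 6 3)(4 12)(8 9)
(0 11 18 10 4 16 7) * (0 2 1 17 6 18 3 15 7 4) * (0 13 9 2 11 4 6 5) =(0 4 16 6 18 10 13 9 2 1 17 5)(3 15 7 11) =[4, 17, 1, 15, 16, 0, 18, 11, 8, 2, 13, 3, 12, 9, 14, 7, 6, 5, 10]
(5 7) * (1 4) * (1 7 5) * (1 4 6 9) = [0, 6, 2, 3, 7, 5, 9, 4, 8, 1] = (1 6 9)(4 7)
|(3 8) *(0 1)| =|(0 1)(3 8)| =2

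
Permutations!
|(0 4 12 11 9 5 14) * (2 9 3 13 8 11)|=28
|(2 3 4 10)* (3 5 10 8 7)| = 12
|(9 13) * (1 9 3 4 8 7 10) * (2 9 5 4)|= 12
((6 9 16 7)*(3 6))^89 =(3 7 16 9 6)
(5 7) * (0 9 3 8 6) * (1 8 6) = [9, 8, 2, 6, 4, 7, 0, 5, 1, 3] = (0 9 3 6)(1 8)(5 7)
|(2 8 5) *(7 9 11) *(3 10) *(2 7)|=6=|(2 8 5 7 9 11)(3 10)|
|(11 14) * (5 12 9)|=6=|(5 12 9)(11 14)|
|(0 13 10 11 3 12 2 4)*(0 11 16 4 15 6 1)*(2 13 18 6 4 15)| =8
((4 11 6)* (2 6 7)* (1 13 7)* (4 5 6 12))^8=((1 13 7 2 12 4 11)(5 6))^8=(1 13 7 2 12 4 11)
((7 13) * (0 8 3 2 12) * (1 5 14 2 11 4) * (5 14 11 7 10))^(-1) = (0 12 2 14 1 4 11 5 10 13 7 3 8)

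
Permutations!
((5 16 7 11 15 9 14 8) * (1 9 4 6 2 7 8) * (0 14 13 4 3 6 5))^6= (0 5 9)(1 8 4)(13 14 16)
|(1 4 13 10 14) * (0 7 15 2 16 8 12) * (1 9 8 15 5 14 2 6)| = 56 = |(0 7 5 14 9 8 12)(1 4 13 10 2 16 15 6)|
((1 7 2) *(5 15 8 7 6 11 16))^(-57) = (1 8 16)(2 15 11)(5 6 7)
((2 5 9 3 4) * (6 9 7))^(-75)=(2 7 9 4 5 6 3)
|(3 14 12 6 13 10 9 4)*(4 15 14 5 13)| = |(3 5 13 10 9 15 14 12 6 4)| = 10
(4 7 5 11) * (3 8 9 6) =[0, 1, 2, 8, 7, 11, 3, 5, 9, 6, 10, 4] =(3 8 9 6)(4 7 5 11)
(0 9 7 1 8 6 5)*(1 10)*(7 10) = (0 9 10 1 8 6 5) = [9, 8, 2, 3, 4, 0, 5, 7, 6, 10, 1]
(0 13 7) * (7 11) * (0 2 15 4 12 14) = [13, 1, 15, 3, 12, 5, 6, 2, 8, 9, 10, 7, 14, 11, 0, 4] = (0 13 11 7 2 15 4 12 14)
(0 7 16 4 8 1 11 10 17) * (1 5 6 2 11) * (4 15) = (0 7 16 15 4 8 5 6 2 11 10 17) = [7, 1, 11, 3, 8, 6, 2, 16, 5, 9, 17, 10, 12, 13, 14, 4, 15, 0]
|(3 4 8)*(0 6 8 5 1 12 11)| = 9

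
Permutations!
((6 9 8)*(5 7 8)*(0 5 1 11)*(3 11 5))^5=((0 3 11)(1 5 7 8 6 9))^5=(0 11 3)(1 9 6 8 7 5)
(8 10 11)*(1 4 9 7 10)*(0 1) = (0 1 4 9 7 10 11 8) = [1, 4, 2, 3, 9, 5, 6, 10, 0, 7, 11, 8]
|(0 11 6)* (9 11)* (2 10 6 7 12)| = 8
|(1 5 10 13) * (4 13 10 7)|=5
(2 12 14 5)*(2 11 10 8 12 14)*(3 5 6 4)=(2 14 6 4 3 5 11 10 8 12)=[0, 1, 14, 5, 3, 11, 4, 7, 12, 9, 8, 10, 2, 13, 6]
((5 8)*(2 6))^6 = (8)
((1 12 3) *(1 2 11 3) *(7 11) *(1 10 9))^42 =((1 12 10 9)(2 7 11 3))^42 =(1 10)(2 11)(3 7)(9 12)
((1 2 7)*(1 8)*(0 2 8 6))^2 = ((0 2 7 6)(1 8))^2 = (8)(0 7)(2 6)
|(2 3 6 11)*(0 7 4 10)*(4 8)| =|(0 7 8 4 10)(2 3 6 11)| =20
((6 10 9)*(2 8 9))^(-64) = ((2 8 9 6 10))^(-64) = (2 8 9 6 10)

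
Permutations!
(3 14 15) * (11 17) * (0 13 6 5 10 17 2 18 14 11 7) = (0 13 6 5 10 17 7)(2 18 14 15 3 11) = [13, 1, 18, 11, 4, 10, 5, 0, 8, 9, 17, 2, 12, 6, 15, 3, 16, 7, 14]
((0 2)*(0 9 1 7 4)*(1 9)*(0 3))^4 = (9)(0 4 1)(2 3 7)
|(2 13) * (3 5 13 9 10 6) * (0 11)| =|(0 11)(2 9 10 6 3 5 13)| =14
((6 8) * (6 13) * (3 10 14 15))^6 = ((3 10 14 15)(6 8 13))^6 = (3 14)(10 15)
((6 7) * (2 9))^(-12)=((2 9)(6 7))^(-12)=(9)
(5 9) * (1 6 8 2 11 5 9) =(1 6 8 2 11 5) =[0, 6, 11, 3, 4, 1, 8, 7, 2, 9, 10, 5]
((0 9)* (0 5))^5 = (0 5 9)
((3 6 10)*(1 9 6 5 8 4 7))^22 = ((1 9 6 10 3 5 8 4 7))^22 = (1 3 7 10 4 6 8 9 5)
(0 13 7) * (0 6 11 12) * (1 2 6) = (0 13 7 1 2 6 11 12) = [13, 2, 6, 3, 4, 5, 11, 1, 8, 9, 10, 12, 0, 7]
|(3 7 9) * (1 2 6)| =3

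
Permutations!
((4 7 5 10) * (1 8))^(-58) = ((1 8)(4 7 5 10))^(-58) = (4 5)(7 10)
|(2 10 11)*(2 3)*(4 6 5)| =12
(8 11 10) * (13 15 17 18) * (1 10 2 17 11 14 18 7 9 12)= (1 10 8 14 18 13 15 11 2 17 7 9 12)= [0, 10, 17, 3, 4, 5, 6, 9, 14, 12, 8, 2, 1, 15, 18, 11, 16, 7, 13]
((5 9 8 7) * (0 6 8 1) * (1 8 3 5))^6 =(0 7 9 3)(1 8 5 6)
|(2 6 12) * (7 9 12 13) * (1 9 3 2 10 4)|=|(1 9 12 10 4)(2 6 13 7 3)|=5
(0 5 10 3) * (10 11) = (0 5 11 10 3) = [5, 1, 2, 0, 4, 11, 6, 7, 8, 9, 3, 10]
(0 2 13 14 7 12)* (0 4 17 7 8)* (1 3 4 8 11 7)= (0 2 13 14 11 7 12 8)(1 3 4 17)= [2, 3, 13, 4, 17, 5, 6, 12, 0, 9, 10, 7, 8, 14, 11, 15, 16, 1]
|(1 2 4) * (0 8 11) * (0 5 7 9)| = 6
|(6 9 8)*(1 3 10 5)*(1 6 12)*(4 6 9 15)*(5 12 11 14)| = 60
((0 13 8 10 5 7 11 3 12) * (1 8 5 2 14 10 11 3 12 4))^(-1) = (0 12 11 8 1 4 3 7 5 13)(2 10 14)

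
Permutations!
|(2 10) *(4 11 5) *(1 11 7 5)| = |(1 11)(2 10)(4 7 5)| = 6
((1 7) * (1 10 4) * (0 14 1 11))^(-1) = (0 11 4 10 7 1 14)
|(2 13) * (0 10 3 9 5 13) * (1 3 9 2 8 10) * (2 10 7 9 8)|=|(0 1 3 10 8 7 9 5 13 2)|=10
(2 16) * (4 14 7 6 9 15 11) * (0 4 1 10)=(0 4 14 7 6 9 15 11 1 10)(2 16)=[4, 10, 16, 3, 14, 5, 9, 6, 8, 15, 0, 1, 12, 13, 7, 11, 2]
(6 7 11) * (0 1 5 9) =(0 1 5 9)(6 7 11) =[1, 5, 2, 3, 4, 9, 7, 11, 8, 0, 10, 6]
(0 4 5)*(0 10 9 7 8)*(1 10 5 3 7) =(0 4 3 7 8)(1 10 9) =[4, 10, 2, 7, 3, 5, 6, 8, 0, 1, 9]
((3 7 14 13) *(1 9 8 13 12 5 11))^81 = (1 9 8 13 3 7 14 12 5 11)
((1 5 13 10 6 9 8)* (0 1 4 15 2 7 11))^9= (0 15 6 1 2 9 5 7 8 13 11 4 10)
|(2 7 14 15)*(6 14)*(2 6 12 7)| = |(6 14 15)(7 12)| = 6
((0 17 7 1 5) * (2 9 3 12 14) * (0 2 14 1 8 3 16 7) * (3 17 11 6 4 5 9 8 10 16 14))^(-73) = ((0 11 6 4 5 2 8 17)(1 9 14 3 12)(7 10 16))^(-73) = (0 17 8 2 5 4 6 11)(1 14 12 9 3)(7 16 10)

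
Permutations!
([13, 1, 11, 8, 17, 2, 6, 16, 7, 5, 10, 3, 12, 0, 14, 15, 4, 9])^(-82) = [0, 1, 9, 2, 7, 17, 6, 3, 11, 4, 10, 5, 12, 13, 14, 15, 8, 16]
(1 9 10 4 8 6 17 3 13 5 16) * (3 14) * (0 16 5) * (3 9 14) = (0 16 1 14 9 10 4 8 6 17 3 13) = [16, 14, 2, 13, 8, 5, 17, 7, 6, 10, 4, 11, 12, 0, 9, 15, 1, 3]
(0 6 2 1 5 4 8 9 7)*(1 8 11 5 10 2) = (0 6 1 10 2 8 9 7)(4 11 5) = [6, 10, 8, 3, 11, 4, 1, 0, 9, 7, 2, 5]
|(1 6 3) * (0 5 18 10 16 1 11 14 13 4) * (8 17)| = |(0 5 18 10 16 1 6 3 11 14 13 4)(8 17)| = 12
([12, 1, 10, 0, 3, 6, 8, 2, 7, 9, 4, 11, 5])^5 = (0 7)(2 12)(3 8)(4 6)(5 10)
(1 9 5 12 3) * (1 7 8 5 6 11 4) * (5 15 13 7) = (1 9 6 11 4)(3 5 12)(7 8 15 13) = [0, 9, 2, 5, 1, 12, 11, 8, 15, 6, 10, 4, 3, 7, 14, 13]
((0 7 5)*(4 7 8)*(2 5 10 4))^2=((0 8 2 5)(4 7 10))^2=(0 2)(4 10 7)(5 8)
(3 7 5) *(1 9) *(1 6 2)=(1 9 6 2)(3 7 5)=[0, 9, 1, 7, 4, 3, 2, 5, 8, 6]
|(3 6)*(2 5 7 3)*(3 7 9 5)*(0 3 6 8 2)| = |(0 3 8 2 6)(5 9)| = 10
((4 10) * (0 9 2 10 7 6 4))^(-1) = ((0 9 2 10)(4 7 6))^(-1) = (0 10 2 9)(4 6 7)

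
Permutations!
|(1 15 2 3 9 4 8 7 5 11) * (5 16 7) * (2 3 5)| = |(1 15 3 9 4 8 2 5 11)(7 16)| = 18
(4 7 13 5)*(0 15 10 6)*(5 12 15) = (0 5 4 7 13 12 15 10 6) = [5, 1, 2, 3, 7, 4, 0, 13, 8, 9, 6, 11, 15, 12, 14, 10]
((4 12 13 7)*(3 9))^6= (4 13)(7 12)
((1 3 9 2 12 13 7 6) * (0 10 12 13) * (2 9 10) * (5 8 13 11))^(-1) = (0 12 10 3 1 6 7 13 8 5 11 2)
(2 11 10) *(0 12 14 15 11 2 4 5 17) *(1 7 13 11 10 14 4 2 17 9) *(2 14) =(0 12 4 5 9 1 7 13 11 2 17)(10 14 15) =[12, 7, 17, 3, 5, 9, 6, 13, 8, 1, 14, 2, 4, 11, 15, 10, 16, 0]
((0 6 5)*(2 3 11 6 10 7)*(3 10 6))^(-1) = (0 5 6)(2 7 10)(3 11)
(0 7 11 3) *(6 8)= (0 7 11 3)(6 8)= [7, 1, 2, 0, 4, 5, 8, 11, 6, 9, 10, 3]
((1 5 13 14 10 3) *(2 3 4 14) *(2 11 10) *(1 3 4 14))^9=(1 5 13 11 10 14 2 4)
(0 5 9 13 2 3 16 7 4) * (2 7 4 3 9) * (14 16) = (0 5 2 9 13 7 3 14 16 4) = [5, 1, 9, 14, 0, 2, 6, 3, 8, 13, 10, 11, 12, 7, 16, 15, 4]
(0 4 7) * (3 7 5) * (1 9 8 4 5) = (0 5 3 7)(1 9 8 4) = [5, 9, 2, 7, 1, 3, 6, 0, 4, 8]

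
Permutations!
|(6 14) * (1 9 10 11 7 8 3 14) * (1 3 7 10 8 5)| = |(1 9 8 7 5)(3 14 6)(10 11)| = 30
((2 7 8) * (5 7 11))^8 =(2 7 11 8 5)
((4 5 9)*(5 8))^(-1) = (4 9 5 8)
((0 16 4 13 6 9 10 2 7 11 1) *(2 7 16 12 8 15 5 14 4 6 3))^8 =((0 12 8 15 5 14 4 13 3 2 16 6 9 10 7 11 1))^8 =(0 3 1 13 11 4 7 14 10 5 9 15 6 8 16 12 2)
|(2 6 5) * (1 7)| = 6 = |(1 7)(2 6 5)|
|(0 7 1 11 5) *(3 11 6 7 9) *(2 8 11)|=21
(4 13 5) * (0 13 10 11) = (0 13 5 4 10 11) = [13, 1, 2, 3, 10, 4, 6, 7, 8, 9, 11, 0, 12, 5]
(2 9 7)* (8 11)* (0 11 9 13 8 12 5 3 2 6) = (0 11 12 5 3 2 13 8 9 7 6) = [11, 1, 13, 2, 4, 3, 0, 6, 9, 7, 10, 12, 5, 8]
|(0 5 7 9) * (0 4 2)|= |(0 5 7 9 4 2)|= 6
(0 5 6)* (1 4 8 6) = (0 5 1 4 8 6) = [5, 4, 2, 3, 8, 1, 0, 7, 6]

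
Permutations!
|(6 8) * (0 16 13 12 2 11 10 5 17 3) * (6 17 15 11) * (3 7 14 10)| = 15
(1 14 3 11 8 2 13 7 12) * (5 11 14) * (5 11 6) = [0, 11, 13, 14, 4, 6, 5, 12, 2, 9, 10, 8, 1, 7, 3] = (1 11 8 2 13 7 12)(3 14)(5 6)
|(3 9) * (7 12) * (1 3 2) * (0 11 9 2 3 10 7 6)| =|(0 11 9 3 2 1 10 7 12 6)| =10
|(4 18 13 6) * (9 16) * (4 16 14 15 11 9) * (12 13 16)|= |(4 18 16)(6 12 13)(9 14 15 11)|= 12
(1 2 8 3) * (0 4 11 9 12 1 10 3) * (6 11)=(0 4 6 11 9 12 1 2 8)(3 10)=[4, 2, 8, 10, 6, 5, 11, 7, 0, 12, 3, 9, 1]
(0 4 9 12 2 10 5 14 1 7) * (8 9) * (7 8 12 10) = (0 4 12 2 7)(1 8 9 10 5 14) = [4, 8, 7, 3, 12, 14, 6, 0, 9, 10, 5, 11, 2, 13, 1]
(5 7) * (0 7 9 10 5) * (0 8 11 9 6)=(0 7 8 11 9 10 5 6)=[7, 1, 2, 3, 4, 6, 0, 8, 11, 10, 5, 9]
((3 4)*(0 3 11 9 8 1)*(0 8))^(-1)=((0 3 4 11 9)(1 8))^(-1)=(0 9 11 4 3)(1 8)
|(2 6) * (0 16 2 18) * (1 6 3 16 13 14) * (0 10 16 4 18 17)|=6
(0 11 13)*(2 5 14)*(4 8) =(0 11 13)(2 5 14)(4 8) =[11, 1, 5, 3, 8, 14, 6, 7, 4, 9, 10, 13, 12, 0, 2]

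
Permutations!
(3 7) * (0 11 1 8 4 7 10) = (0 11 1 8 4 7 3 10) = [11, 8, 2, 10, 7, 5, 6, 3, 4, 9, 0, 1]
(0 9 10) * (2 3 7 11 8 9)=(0 2 3 7 11 8 9 10)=[2, 1, 3, 7, 4, 5, 6, 11, 9, 10, 0, 8]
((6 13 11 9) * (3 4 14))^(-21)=(14)(6 9 11 13)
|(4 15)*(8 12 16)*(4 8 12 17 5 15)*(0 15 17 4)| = |(0 15 8 4)(5 17)(12 16)| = 4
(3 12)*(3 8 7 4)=(3 12 8 7 4)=[0, 1, 2, 12, 3, 5, 6, 4, 7, 9, 10, 11, 8]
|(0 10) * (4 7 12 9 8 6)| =|(0 10)(4 7 12 9 8 6)| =6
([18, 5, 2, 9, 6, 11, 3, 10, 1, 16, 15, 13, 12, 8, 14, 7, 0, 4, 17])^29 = (0 3 17 16 6 18 9 4)(1 8 13 11 5)(7 15 10)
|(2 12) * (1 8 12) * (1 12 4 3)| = 4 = |(1 8 4 3)(2 12)|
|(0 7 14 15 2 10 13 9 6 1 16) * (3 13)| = 12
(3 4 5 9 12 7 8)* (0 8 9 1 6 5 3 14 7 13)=(0 8 14 7 9 12 13)(1 6 5)(3 4)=[8, 6, 2, 4, 3, 1, 5, 9, 14, 12, 10, 11, 13, 0, 7]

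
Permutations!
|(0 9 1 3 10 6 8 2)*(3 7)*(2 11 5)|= 11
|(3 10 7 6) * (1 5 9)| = |(1 5 9)(3 10 7 6)| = 12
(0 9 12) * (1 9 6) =(0 6 1 9 12) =[6, 9, 2, 3, 4, 5, 1, 7, 8, 12, 10, 11, 0]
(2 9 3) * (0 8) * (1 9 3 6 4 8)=(0 1 9 6 4 8)(2 3)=[1, 9, 3, 2, 8, 5, 4, 7, 0, 6]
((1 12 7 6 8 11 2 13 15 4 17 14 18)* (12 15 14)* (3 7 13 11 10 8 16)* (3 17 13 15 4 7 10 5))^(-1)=((1 4 13 14 18)(2 11)(3 10 8 5)(6 16 17 12 15 7))^(-1)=(1 18 14 13 4)(2 11)(3 5 8 10)(6 7 15 12 17 16)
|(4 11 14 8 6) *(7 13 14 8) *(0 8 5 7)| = 9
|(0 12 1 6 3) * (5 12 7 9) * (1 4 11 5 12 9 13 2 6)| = |(0 7 13 2 6 3)(4 11 5 9 12)| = 30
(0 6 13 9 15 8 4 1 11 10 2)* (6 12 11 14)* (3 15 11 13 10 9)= (0 12 13 3 15 8 4 1 14 6 10 2)(9 11)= [12, 14, 0, 15, 1, 5, 10, 7, 4, 11, 2, 9, 13, 3, 6, 8]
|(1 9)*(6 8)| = 2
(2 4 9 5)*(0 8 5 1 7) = (0 8 5 2 4 9 1 7) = [8, 7, 4, 3, 9, 2, 6, 0, 5, 1]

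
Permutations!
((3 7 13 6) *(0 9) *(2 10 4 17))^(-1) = ((0 9)(2 10 4 17)(3 7 13 6))^(-1) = (0 9)(2 17 4 10)(3 6 13 7)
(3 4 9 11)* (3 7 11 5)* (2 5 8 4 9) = (2 5 3 9 8 4)(7 11) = [0, 1, 5, 9, 2, 3, 6, 11, 4, 8, 10, 7]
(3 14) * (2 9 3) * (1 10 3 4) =(1 10 3 14 2 9 4) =[0, 10, 9, 14, 1, 5, 6, 7, 8, 4, 3, 11, 12, 13, 2]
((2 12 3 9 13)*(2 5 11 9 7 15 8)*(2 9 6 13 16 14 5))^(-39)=((2 12 3 7 15 8 9 16 14 5 11 6 13))^(-39)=(16)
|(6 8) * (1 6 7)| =4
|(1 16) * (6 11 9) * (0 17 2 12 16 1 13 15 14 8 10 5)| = 33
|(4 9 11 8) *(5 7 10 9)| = 7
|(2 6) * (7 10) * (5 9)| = 2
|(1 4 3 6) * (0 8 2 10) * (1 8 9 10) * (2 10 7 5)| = |(0 9 7 5 2 1 4 3 6 8 10)| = 11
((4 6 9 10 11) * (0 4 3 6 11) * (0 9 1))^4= ((0 4 11 3 6 1)(9 10))^4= (0 6 11)(1 3 4)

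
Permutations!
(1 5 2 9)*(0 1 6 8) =(0 1 5 2 9 6 8) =[1, 5, 9, 3, 4, 2, 8, 7, 0, 6]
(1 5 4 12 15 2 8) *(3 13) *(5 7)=(1 7 5 4 12 15 2 8)(3 13)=[0, 7, 8, 13, 12, 4, 6, 5, 1, 9, 10, 11, 15, 3, 14, 2]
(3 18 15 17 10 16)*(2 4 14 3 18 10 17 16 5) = [0, 1, 4, 10, 14, 2, 6, 7, 8, 9, 5, 11, 12, 13, 3, 16, 18, 17, 15] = (2 4 14 3 10 5)(15 16 18)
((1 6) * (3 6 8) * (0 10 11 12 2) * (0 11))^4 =(2 11 12)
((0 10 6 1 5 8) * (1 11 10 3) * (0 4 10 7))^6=((0 3 1 5 8 4 10 6 11 7))^6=(0 10 1 11 8)(3 6 5 7 4)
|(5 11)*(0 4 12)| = |(0 4 12)(5 11)| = 6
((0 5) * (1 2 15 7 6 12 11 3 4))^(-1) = (0 5)(1 4 3 11 12 6 7 15 2)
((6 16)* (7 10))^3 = (6 16)(7 10)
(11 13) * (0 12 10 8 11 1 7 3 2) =(0 12 10 8 11 13 1 7 3 2) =[12, 7, 0, 2, 4, 5, 6, 3, 11, 9, 8, 13, 10, 1]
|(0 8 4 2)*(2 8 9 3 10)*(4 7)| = 15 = |(0 9 3 10 2)(4 8 7)|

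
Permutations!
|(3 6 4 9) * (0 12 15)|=|(0 12 15)(3 6 4 9)|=12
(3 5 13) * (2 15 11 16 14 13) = (2 15 11 16 14 13 3 5) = [0, 1, 15, 5, 4, 2, 6, 7, 8, 9, 10, 16, 12, 3, 13, 11, 14]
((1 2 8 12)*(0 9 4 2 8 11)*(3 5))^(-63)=((0 9 4 2 11)(1 8 12)(3 5))^(-63)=(12)(0 4 11 9 2)(3 5)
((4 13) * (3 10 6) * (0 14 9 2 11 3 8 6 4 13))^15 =(0 4 10 3 11 2 9 14)(6 8)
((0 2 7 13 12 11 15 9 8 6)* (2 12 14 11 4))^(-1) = (0 6 8 9 15 11 14 13 7 2 4 12)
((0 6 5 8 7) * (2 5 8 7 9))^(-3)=(0 2 6 5 8 7 9)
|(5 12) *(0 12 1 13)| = 5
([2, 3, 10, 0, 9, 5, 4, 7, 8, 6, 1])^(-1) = [3, 10, 0, 1, 6, 5, 9, 7, 8, 4, 2]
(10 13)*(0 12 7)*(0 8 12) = (7 8 12)(10 13) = [0, 1, 2, 3, 4, 5, 6, 8, 12, 9, 13, 11, 7, 10]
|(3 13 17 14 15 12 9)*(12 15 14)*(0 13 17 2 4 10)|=|(0 13 2 4 10)(3 17 12 9)|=20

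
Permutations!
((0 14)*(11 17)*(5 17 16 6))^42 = (5 11 6 17 16)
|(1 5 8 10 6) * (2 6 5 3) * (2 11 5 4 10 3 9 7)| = 20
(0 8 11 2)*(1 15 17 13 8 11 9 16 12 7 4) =(0 11 2)(1 15 17 13 8 9 16 12 7 4) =[11, 15, 0, 3, 1, 5, 6, 4, 9, 16, 10, 2, 7, 8, 14, 17, 12, 13]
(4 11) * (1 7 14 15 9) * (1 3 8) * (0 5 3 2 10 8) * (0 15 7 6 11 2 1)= (0 5 3 15 9 1 6 11 4 2 10 8)(7 14)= [5, 6, 10, 15, 2, 3, 11, 14, 0, 1, 8, 4, 12, 13, 7, 9]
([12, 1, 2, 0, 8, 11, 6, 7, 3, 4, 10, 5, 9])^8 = [9, 1, 2, 12, 3, 5, 6, 7, 0, 8, 10, 11, 4]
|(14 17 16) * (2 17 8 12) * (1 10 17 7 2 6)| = |(1 10 17 16 14 8 12 6)(2 7)| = 8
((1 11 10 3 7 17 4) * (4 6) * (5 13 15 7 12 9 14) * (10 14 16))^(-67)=((1 11 14 5 13 15 7 17 6 4)(3 12 9 16 10))^(-67)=(1 5 7 4 14 15 6 11 13 17)(3 16 12 10 9)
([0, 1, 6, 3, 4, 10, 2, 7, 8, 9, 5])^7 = [0, 1, 6, 3, 4, 10, 2, 7, 8, 9, 5]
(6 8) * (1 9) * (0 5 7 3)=(0 5 7 3)(1 9)(6 8)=[5, 9, 2, 0, 4, 7, 8, 3, 6, 1]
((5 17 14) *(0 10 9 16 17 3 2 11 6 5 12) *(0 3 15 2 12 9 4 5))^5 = ((0 10 4 5 15 2 11 6)(3 12)(9 16 17 14))^5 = (0 2 4 6 15 10 11 5)(3 12)(9 16 17 14)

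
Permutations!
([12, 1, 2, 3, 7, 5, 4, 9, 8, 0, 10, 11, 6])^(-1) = [9, 1, 2, 3, 6, 5, 12, 4, 8, 7, 10, 11, 0]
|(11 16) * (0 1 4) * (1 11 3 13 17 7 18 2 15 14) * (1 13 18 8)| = 14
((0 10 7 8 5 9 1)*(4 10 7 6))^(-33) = (10)(0 5)(1 8)(7 9)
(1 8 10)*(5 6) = (1 8 10)(5 6) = [0, 8, 2, 3, 4, 6, 5, 7, 10, 9, 1]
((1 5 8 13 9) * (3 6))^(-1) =((1 5 8 13 9)(3 6))^(-1) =(1 9 13 8 5)(3 6)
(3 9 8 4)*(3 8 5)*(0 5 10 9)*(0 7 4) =(0 5 3 7 4 8)(9 10) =[5, 1, 2, 7, 8, 3, 6, 4, 0, 10, 9]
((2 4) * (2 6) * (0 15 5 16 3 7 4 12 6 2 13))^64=((0 15 5 16 3 7 4 2 12 6 13))^64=(0 6 2 7 16 15 13 12 4 3 5)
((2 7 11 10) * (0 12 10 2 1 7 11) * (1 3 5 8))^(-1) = ((0 12 10 3 5 8 1 7)(2 11))^(-1) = (0 7 1 8 5 3 10 12)(2 11)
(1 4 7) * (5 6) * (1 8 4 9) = (1 9)(4 7 8)(5 6) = [0, 9, 2, 3, 7, 6, 5, 8, 4, 1]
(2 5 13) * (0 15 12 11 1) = (0 15 12 11 1)(2 5 13) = [15, 0, 5, 3, 4, 13, 6, 7, 8, 9, 10, 1, 11, 2, 14, 12]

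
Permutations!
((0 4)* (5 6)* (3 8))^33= ((0 4)(3 8)(5 6))^33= (0 4)(3 8)(5 6)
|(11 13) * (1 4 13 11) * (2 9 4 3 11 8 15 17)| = 10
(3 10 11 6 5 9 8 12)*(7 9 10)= [0, 1, 2, 7, 4, 10, 5, 9, 12, 8, 11, 6, 3]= (3 7 9 8 12)(5 10 11 6)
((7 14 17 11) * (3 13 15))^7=((3 13 15)(7 14 17 11))^7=(3 13 15)(7 11 17 14)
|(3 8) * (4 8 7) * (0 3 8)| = 4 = |(8)(0 3 7 4)|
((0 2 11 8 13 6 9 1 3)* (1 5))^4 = ((0 2 11 8 13 6 9 5 1 3))^4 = (0 13 1 11 9)(2 6 3 8 5)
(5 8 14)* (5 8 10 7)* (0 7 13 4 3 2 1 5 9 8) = (0 7 9 8 14)(1 5 10 13 4 3 2) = [7, 5, 1, 2, 3, 10, 6, 9, 14, 8, 13, 11, 12, 4, 0]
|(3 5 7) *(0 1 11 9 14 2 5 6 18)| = |(0 1 11 9 14 2 5 7 3 6 18)| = 11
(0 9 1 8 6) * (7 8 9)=(0 7 8 6)(1 9)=[7, 9, 2, 3, 4, 5, 0, 8, 6, 1]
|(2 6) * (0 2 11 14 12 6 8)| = 12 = |(0 2 8)(6 11 14 12)|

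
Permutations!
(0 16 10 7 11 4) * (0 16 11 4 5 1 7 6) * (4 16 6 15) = (0 11 5 1 7 16 10 15 4 6) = [11, 7, 2, 3, 6, 1, 0, 16, 8, 9, 15, 5, 12, 13, 14, 4, 10]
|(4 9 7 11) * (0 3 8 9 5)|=|(0 3 8 9 7 11 4 5)|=8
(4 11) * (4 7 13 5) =(4 11 7 13 5) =[0, 1, 2, 3, 11, 4, 6, 13, 8, 9, 10, 7, 12, 5]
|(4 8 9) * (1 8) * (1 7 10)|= 6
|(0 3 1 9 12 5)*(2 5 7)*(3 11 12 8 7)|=|(0 11 12 3 1 9 8 7 2 5)|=10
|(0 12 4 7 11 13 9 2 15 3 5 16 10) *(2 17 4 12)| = 42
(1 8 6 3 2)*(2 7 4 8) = (1 2)(3 7 4 8 6) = [0, 2, 1, 7, 8, 5, 3, 4, 6]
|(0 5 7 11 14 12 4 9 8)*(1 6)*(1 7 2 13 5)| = |(0 1 6 7 11 14 12 4 9 8)(2 13 5)| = 30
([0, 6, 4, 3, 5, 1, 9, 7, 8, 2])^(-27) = (1 2)(4 6)(5 9)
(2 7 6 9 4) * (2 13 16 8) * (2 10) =(2 7 6 9 4 13 16 8 10) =[0, 1, 7, 3, 13, 5, 9, 6, 10, 4, 2, 11, 12, 16, 14, 15, 8]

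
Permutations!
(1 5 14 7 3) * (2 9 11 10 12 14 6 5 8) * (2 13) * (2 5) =(1 8 13 5 6 2 9 11 10 12 14 7 3) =[0, 8, 9, 1, 4, 6, 2, 3, 13, 11, 12, 10, 14, 5, 7]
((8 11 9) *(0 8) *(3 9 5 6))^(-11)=((0 8 11 5 6 3 9))^(-11)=(0 5 9 11 3 8 6)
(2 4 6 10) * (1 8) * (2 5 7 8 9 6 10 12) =[0, 9, 4, 3, 10, 7, 12, 8, 1, 6, 5, 11, 2] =(1 9 6 12 2 4 10 5 7 8)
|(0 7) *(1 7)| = 3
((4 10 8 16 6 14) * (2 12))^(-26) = (4 6 8)(10 14 16)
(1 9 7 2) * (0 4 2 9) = [4, 0, 1, 3, 2, 5, 6, 9, 8, 7] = (0 4 2 1)(7 9)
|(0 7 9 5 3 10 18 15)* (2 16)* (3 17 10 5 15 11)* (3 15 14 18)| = 28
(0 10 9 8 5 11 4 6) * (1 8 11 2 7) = [10, 8, 7, 3, 6, 2, 0, 1, 5, 11, 9, 4] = (0 10 9 11 4 6)(1 8 5 2 7)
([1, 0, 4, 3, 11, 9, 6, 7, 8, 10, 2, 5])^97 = [1, 0, 4, 3, 11, 9, 6, 7, 8, 10, 2, 5]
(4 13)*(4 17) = (4 13 17) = [0, 1, 2, 3, 13, 5, 6, 7, 8, 9, 10, 11, 12, 17, 14, 15, 16, 4]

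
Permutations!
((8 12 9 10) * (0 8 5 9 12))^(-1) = ((12)(0 8)(5 9 10))^(-1) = (12)(0 8)(5 10 9)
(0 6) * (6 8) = [8, 1, 2, 3, 4, 5, 0, 7, 6] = (0 8 6)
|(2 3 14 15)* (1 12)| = 4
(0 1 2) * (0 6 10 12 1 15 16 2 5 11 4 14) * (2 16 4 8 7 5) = [15, 2, 6, 3, 14, 11, 10, 5, 7, 9, 12, 8, 1, 13, 0, 4, 16] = (16)(0 15 4 14)(1 2 6 10 12)(5 11 8 7)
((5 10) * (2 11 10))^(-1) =(2 5 10 11)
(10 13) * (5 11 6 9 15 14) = (5 11 6 9 15 14)(10 13) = [0, 1, 2, 3, 4, 11, 9, 7, 8, 15, 13, 6, 12, 10, 5, 14]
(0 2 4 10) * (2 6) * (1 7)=(0 6 2 4 10)(1 7)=[6, 7, 4, 3, 10, 5, 2, 1, 8, 9, 0]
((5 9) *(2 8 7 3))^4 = ((2 8 7 3)(5 9))^4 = (9)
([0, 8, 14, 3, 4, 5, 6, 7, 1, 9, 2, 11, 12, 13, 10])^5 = [0, 8, 10, 3, 4, 5, 6, 7, 1, 9, 14, 11, 12, 13, 2]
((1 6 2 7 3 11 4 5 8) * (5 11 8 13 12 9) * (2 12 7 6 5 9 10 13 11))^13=(1 5 11 4 2 6 12 10 13 7 3 8)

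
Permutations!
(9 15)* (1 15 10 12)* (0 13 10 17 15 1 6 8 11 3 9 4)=[13, 1, 2, 9, 0, 5, 8, 7, 11, 17, 12, 3, 6, 10, 14, 4, 16, 15]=(0 13 10 12 6 8 11 3 9 17 15 4)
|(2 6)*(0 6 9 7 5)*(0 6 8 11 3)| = |(0 8 11 3)(2 9 7 5 6)| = 20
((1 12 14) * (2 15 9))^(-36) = ((1 12 14)(2 15 9))^(-36) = (15)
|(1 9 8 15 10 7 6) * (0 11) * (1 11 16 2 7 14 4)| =42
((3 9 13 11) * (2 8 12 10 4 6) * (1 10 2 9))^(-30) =(1 4 9 11)(3 10 6 13)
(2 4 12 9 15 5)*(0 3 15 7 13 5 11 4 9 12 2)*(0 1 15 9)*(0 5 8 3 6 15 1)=(0 6 15 11 4 2 5)(3 9 7 13 8)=[6, 1, 5, 9, 2, 0, 15, 13, 3, 7, 10, 4, 12, 8, 14, 11]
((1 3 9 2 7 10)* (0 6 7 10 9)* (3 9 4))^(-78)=((0 6 7 4 3)(1 9 2 10))^(-78)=(0 7 3 6 4)(1 2)(9 10)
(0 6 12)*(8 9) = (0 6 12)(8 9) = [6, 1, 2, 3, 4, 5, 12, 7, 9, 8, 10, 11, 0]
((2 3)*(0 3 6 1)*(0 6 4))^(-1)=((0 3 2 4)(1 6))^(-1)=(0 4 2 3)(1 6)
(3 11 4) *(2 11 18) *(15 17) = (2 11 4 3 18)(15 17) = [0, 1, 11, 18, 3, 5, 6, 7, 8, 9, 10, 4, 12, 13, 14, 17, 16, 15, 2]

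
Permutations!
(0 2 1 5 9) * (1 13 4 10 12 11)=(0 2 13 4 10 12 11 1 5 9)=[2, 5, 13, 3, 10, 9, 6, 7, 8, 0, 12, 1, 11, 4]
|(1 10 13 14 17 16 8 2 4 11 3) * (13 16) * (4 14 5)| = |(1 10 16 8 2 14 17 13 5 4 11 3)| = 12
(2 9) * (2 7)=(2 9 7)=[0, 1, 9, 3, 4, 5, 6, 2, 8, 7]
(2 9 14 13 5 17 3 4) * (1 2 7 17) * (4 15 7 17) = (1 2 9 14 13 5)(3 15 7 4 17) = [0, 2, 9, 15, 17, 1, 6, 4, 8, 14, 10, 11, 12, 5, 13, 7, 16, 3]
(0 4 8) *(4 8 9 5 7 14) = [8, 1, 2, 3, 9, 7, 6, 14, 0, 5, 10, 11, 12, 13, 4] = (0 8)(4 9 5 7 14)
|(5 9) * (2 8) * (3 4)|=|(2 8)(3 4)(5 9)|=2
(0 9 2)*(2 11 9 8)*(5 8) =[5, 1, 0, 3, 4, 8, 6, 7, 2, 11, 10, 9] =(0 5 8 2)(9 11)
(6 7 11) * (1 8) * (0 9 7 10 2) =(0 9 7 11 6 10 2)(1 8) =[9, 8, 0, 3, 4, 5, 10, 11, 1, 7, 2, 6]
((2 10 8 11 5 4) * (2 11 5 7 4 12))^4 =(2 12 5 8 10)(4 11 7)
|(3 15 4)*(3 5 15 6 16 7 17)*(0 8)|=|(0 8)(3 6 16 7 17)(4 5 15)|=30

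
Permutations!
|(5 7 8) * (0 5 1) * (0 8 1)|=5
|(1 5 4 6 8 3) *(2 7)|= |(1 5 4 6 8 3)(2 7)|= 6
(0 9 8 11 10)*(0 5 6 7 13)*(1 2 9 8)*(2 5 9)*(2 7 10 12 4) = (0 8 11 12 4 2 7 13)(1 5 6 10 9) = [8, 5, 7, 3, 2, 6, 10, 13, 11, 1, 9, 12, 4, 0]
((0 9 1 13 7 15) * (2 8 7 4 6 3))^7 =(0 2 13 15 3 1 7 6 9 8 4)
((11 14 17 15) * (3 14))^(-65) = (17)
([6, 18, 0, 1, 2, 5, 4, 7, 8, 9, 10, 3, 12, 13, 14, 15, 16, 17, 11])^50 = [4, 11, 6, 18, 0, 5, 2, 7, 8, 9, 10, 1, 12, 13, 14, 15, 16, 17, 3]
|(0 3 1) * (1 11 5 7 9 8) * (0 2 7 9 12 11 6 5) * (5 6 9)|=9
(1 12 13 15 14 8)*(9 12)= (1 9 12 13 15 14 8)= [0, 9, 2, 3, 4, 5, 6, 7, 1, 12, 10, 11, 13, 15, 8, 14]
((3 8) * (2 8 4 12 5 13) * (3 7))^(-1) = (2 13 5 12 4 3 7 8)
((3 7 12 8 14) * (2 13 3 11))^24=(14)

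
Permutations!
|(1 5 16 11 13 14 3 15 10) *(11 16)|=|(16)(1 5 11 13 14 3 15 10)|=8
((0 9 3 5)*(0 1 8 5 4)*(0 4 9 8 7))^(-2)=(9)(0 1 8 7 5)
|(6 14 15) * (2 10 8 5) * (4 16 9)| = 12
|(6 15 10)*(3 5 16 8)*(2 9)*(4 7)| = 12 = |(2 9)(3 5 16 8)(4 7)(6 15 10)|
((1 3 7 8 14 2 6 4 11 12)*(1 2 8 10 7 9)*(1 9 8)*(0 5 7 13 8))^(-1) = ((0 5 7 10 13 8 14 1 3)(2 6 4 11 12))^(-1) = (0 3 1 14 8 13 10 7 5)(2 12 11 4 6)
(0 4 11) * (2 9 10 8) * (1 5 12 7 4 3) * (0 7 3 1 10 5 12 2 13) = (0 1 12 3 10 8 13)(2 9 5)(4 11 7) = [1, 12, 9, 10, 11, 2, 6, 4, 13, 5, 8, 7, 3, 0]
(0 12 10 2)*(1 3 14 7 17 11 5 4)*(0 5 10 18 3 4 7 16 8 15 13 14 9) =(0 12 18 3 9)(1 4)(2 5 7 17 11 10)(8 15 13 14 16) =[12, 4, 5, 9, 1, 7, 6, 17, 15, 0, 2, 10, 18, 14, 16, 13, 8, 11, 3]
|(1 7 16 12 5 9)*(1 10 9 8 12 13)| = |(1 7 16 13)(5 8 12)(9 10)| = 12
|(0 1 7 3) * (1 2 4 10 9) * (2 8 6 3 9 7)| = 12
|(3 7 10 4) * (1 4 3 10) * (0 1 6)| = 7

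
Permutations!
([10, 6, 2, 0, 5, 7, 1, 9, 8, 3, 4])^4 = [7, 1, 2, 5, 3, 0, 6, 10, 8, 4, 9]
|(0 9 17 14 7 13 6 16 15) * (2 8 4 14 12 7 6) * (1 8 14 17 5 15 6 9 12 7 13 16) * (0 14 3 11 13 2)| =84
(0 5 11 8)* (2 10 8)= [5, 1, 10, 3, 4, 11, 6, 7, 0, 9, 8, 2]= (0 5 11 2 10 8)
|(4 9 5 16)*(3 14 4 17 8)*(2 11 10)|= |(2 11 10)(3 14 4 9 5 16 17 8)|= 24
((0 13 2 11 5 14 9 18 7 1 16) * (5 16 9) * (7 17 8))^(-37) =((0 13 2 11 16)(1 9 18 17 8 7)(5 14))^(-37) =(0 11 13 16 2)(1 7 8 17 18 9)(5 14)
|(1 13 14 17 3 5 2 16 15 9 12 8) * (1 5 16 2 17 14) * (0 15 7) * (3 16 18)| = 18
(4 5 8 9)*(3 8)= (3 8 9 4 5)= [0, 1, 2, 8, 5, 3, 6, 7, 9, 4]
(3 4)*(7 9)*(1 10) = (1 10)(3 4)(7 9) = [0, 10, 2, 4, 3, 5, 6, 9, 8, 7, 1]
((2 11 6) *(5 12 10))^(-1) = (2 6 11)(5 10 12)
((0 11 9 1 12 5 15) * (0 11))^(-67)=(1 9 11 15 5 12)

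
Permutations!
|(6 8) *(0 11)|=2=|(0 11)(6 8)|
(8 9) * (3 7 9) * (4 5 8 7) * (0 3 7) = (0 3 4 5 8 7 9) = [3, 1, 2, 4, 5, 8, 6, 9, 7, 0]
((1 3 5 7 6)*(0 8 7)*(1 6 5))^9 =(0 8 7 5)(1 3)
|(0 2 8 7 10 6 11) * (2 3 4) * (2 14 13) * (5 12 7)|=13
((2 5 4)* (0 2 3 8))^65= ((0 2 5 4 3 8))^65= (0 8 3 4 5 2)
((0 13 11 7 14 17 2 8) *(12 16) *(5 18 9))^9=((0 13 11 7 14 17 2 8)(5 18 9)(12 16))^9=(18)(0 13 11 7 14 17 2 8)(12 16)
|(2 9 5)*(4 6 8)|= |(2 9 5)(4 6 8)|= 3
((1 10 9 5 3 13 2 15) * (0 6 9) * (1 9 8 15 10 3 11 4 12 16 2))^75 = ((0 6 8 15 9 5 11 4 12 16 2 10)(1 3 13))^75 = (0 15 11 16)(2 6 9 4)(5 12 10 8)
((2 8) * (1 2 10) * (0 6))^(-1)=(0 6)(1 10 8 2)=((0 6)(1 2 8 10))^(-1)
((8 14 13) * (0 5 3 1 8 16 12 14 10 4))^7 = (12 16 13 14)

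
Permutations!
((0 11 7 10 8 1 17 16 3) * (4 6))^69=(0 17 10)(1 7 3)(4 6)(8 11 16)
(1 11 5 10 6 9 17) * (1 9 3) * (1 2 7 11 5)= (1 5 10 6 3 2 7 11)(9 17)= [0, 5, 7, 2, 4, 10, 3, 11, 8, 17, 6, 1, 12, 13, 14, 15, 16, 9]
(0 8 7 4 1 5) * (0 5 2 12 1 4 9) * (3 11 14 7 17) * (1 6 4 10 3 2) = (0 8 17 2 12 6 4 10 3 11 14 7 9) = [8, 1, 12, 11, 10, 5, 4, 9, 17, 0, 3, 14, 6, 13, 7, 15, 16, 2]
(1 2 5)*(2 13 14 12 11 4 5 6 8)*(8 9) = (1 13 14 12 11 4 5)(2 6 9 8) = [0, 13, 6, 3, 5, 1, 9, 7, 2, 8, 10, 4, 11, 14, 12]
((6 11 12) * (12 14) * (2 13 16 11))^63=(16)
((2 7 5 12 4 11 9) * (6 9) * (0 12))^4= ((0 12 4 11 6 9 2 7 5))^4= (0 6 5 11 7 4 2 12 9)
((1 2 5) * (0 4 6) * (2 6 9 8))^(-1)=(0 6 1 5 2 8 9 4)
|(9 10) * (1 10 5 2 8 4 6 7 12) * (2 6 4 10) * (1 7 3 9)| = |(1 2 8 10)(3 9 5 6)(7 12)| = 4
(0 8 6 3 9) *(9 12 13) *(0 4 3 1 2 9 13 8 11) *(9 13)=(0 11)(1 2 13 9 4 3 12 8 6)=[11, 2, 13, 12, 3, 5, 1, 7, 6, 4, 10, 0, 8, 9]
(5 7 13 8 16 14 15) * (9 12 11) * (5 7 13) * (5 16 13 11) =[0, 1, 2, 3, 4, 11, 6, 16, 13, 12, 10, 9, 5, 8, 15, 7, 14] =(5 11 9 12)(7 16 14 15)(8 13)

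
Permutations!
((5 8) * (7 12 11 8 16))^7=((5 16 7 12 11 8))^7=(5 16 7 12 11 8)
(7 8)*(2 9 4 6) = (2 9 4 6)(7 8) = [0, 1, 9, 3, 6, 5, 2, 8, 7, 4]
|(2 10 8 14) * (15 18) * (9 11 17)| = |(2 10 8 14)(9 11 17)(15 18)| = 12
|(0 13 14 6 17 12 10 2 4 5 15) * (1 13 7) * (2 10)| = 12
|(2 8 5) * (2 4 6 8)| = |(4 6 8 5)| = 4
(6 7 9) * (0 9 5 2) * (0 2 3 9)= [0, 1, 2, 9, 4, 3, 7, 5, 8, 6]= (3 9 6 7 5)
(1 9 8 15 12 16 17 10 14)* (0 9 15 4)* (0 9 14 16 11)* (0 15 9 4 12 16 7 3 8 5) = [14, 9, 2, 8, 4, 0, 6, 3, 12, 5, 7, 15, 11, 13, 1, 16, 17, 10] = (0 14 1 9 5)(3 8 12 11 15 16 17 10 7)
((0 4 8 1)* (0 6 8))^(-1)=((0 4)(1 6 8))^(-1)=(0 4)(1 8 6)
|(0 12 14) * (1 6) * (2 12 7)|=10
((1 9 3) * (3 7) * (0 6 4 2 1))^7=(0 3 7 9 1 2 4 6)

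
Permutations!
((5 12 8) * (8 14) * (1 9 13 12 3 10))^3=(1 12 5)(3 9 14)(8 10 13)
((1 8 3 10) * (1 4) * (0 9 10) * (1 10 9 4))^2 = (0 10 8)(1 3 4)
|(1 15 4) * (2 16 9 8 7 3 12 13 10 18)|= |(1 15 4)(2 16 9 8 7 3 12 13 10 18)|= 30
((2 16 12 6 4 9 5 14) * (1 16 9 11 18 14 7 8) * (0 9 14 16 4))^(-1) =(0 6 12 16 18 11 4 1 8 7 5 9)(2 14)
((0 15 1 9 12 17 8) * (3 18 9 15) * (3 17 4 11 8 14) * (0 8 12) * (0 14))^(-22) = ((0 17)(1 15)(3 18 9 14)(4 11 12))^(-22) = (3 9)(4 12 11)(14 18)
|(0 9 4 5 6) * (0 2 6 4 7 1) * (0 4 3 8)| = 8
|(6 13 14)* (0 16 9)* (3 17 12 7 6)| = 21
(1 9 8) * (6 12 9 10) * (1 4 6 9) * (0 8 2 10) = (0 8 4 6 12 1)(2 10 9) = [8, 0, 10, 3, 6, 5, 12, 7, 4, 2, 9, 11, 1]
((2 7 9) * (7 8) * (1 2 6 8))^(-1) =((1 2)(6 8 7 9))^(-1) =(1 2)(6 9 7 8)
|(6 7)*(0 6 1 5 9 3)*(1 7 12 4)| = |(0 6 12 4 1 5 9 3)| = 8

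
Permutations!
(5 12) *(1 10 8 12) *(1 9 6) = [0, 10, 2, 3, 4, 9, 1, 7, 12, 6, 8, 11, 5] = (1 10 8 12 5 9 6)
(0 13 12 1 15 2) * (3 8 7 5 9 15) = (0 13 12 1 3 8 7 5 9 15 2) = [13, 3, 0, 8, 4, 9, 6, 5, 7, 15, 10, 11, 1, 12, 14, 2]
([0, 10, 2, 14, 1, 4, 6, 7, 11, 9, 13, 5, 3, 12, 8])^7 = (1 11 3 10 5 14 13 4 8 12)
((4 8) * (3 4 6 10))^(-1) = (3 10 6 8 4)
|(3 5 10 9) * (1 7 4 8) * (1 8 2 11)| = |(1 7 4 2 11)(3 5 10 9)| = 20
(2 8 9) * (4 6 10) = [0, 1, 8, 3, 6, 5, 10, 7, 9, 2, 4] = (2 8 9)(4 6 10)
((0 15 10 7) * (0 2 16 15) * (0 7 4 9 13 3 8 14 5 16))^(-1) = (0 2 7)(3 13 9 4 10 15 16 5 14 8)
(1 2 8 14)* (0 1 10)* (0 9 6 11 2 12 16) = (0 1 12 16)(2 8 14 10 9 6 11) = [1, 12, 8, 3, 4, 5, 11, 7, 14, 6, 9, 2, 16, 13, 10, 15, 0]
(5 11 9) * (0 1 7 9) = (0 1 7 9 5 11) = [1, 7, 2, 3, 4, 11, 6, 9, 8, 5, 10, 0]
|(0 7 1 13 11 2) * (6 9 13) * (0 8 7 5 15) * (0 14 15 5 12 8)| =|(0 12 8 7 1 6 9 13 11 2)(14 15)| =10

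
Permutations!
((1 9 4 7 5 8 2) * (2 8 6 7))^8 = (9)(5 7 6)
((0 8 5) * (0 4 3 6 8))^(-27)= (3 5 6 4 8)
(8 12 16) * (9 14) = [0, 1, 2, 3, 4, 5, 6, 7, 12, 14, 10, 11, 16, 13, 9, 15, 8] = (8 12 16)(9 14)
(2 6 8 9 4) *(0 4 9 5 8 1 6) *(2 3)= (9)(0 4 3 2)(1 6)(5 8)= [4, 6, 0, 2, 3, 8, 1, 7, 5, 9]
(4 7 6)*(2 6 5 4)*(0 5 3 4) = (0 5)(2 6)(3 4 7) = [5, 1, 6, 4, 7, 0, 2, 3]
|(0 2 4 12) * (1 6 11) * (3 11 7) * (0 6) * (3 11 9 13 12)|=|(0 2 4 3 9 13 12 6 7 11 1)|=11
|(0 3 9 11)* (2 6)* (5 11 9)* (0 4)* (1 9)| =10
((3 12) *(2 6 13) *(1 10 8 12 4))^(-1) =(1 4 3 12 8 10)(2 13 6)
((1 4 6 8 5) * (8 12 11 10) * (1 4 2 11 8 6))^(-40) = (1 12 2 8 11 5 10 4 6)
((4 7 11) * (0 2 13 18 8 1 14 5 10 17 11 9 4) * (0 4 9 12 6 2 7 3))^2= ((0 7 12 6 2 13 18 8 1 14 5 10 17 11 4 3))^2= (0 12 2 18 1 5 17 4)(3 7 6 13 8 14 10 11)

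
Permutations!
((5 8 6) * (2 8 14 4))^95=((2 8 6 5 14 4))^95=(2 4 14 5 6 8)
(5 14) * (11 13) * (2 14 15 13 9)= (2 14 5 15 13 11 9)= [0, 1, 14, 3, 4, 15, 6, 7, 8, 2, 10, 9, 12, 11, 5, 13]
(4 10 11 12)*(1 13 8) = [0, 13, 2, 3, 10, 5, 6, 7, 1, 9, 11, 12, 4, 8] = (1 13 8)(4 10 11 12)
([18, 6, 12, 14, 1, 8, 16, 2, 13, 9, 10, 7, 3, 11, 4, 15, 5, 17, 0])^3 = (0 18)(1 5 11 12 4 16 13 2 14 6 8 7 3)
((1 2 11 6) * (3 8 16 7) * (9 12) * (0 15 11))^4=((0 15 11 6 1 2)(3 8 16 7)(9 12))^4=(16)(0 1 11)(2 6 15)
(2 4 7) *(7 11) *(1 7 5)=(1 7 2 4 11 5)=[0, 7, 4, 3, 11, 1, 6, 2, 8, 9, 10, 5]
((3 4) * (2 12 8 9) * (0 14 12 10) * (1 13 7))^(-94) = ((0 14 12 8 9 2 10)(1 13 7)(3 4))^(-94) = (0 9 14 2 12 10 8)(1 7 13)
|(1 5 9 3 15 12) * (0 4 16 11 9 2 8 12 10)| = |(0 4 16 11 9 3 15 10)(1 5 2 8 12)| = 40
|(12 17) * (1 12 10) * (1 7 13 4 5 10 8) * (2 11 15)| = 60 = |(1 12 17 8)(2 11 15)(4 5 10 7 13)|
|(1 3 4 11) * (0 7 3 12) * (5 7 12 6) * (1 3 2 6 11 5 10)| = |(0 12)(1 11 3 4 5 7 2 6 10)| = 18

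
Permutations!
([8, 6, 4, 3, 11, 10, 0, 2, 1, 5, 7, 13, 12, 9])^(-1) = (0 6 1 8)(2 7 10 5 9 13 11 4)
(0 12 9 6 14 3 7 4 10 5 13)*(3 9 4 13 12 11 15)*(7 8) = [11, 1, 2, 8, 10, 12, 14, 13, 7, 6, 5, 15, 4, 0, 9, 3] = (0 11 15 3 8 7 13)(4 10 5 12)(6 14 9)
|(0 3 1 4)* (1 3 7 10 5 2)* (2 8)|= |(0 7 10 5 8 2 1 4)|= 8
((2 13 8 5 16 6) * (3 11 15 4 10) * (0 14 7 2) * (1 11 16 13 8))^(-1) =((0 14 7 2 8 5 13 1 11 15 4 10 3 16 6))^(-1) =(0 6 16 3 10 4 15 11 1 13 5 8 2 7 14)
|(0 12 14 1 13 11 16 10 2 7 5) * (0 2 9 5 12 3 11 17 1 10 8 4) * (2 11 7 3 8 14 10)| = 30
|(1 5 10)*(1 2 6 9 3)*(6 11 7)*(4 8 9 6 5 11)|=|(1 11 7 5 10 2 4 8 9 3)|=10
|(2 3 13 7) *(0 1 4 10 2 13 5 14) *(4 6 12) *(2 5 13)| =|(0 1 6 12 4 10 5 14)(2 3 13 7)| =8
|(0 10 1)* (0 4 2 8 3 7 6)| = |(0 10 1 4 2 8 3 7 6)| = 9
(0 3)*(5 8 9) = [3, 1, 2, 0, 4, 8, 6, 7, 9, 5] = (0 3)(5 8 9)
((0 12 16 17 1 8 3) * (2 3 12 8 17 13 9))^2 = (17)(0 12 13 2)(3 8 16 9)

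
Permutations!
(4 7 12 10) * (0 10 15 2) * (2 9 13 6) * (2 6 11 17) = (0 10 4 7 12 15 9 13 11 17 2) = [10, 1, 0, 3, 7, 5, 6, 12, 8, 13, 4, 17, 15, 11, 14, 9, 16, 2]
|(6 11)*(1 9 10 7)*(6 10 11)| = |(1 9 11 10 7)| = 5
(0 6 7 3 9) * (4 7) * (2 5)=(0 6 4 7 3 9)(2 5)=[6, 1, 5, 9, 7, 2, 4, 3, 8, 0]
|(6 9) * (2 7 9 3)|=|(2 7 9 6 3)|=5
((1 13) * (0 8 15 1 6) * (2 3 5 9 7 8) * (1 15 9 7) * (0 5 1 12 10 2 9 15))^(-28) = ((0 9 12 10 2 3 1 13 6 5 7 8 15))^(-28) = (0 8 5 13 3 10 9 15 7 6 1 2 12)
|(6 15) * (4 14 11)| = |(4 14 11)(6 15)| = 6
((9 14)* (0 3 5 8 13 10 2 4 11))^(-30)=(14)(0 2 8)(3 4 13)(5 11 10)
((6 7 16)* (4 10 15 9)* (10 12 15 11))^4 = (6 7 16) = ((4 12 15 9)(6 7 16)(10 11))^4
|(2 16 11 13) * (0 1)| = 4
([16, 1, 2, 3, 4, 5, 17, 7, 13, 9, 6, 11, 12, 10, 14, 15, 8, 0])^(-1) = [17, 1, 2, 3, 4, 5, 10, 7, 16, 9, 13, 11, 12, 8, 14, 15, 0, 6]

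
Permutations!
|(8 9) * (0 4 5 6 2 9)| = |(0 4 5 6 2 9 8)| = 7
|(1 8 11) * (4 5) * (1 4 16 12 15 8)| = |(4 5 16 12 15 8 11)| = 7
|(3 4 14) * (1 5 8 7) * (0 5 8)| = |(0 5)(1 8 7)(3 4 14)| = 6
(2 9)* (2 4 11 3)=(2 9 4 11 3)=[0, 1, 9, 2, 11, 5, 6, 7, 8, 4, 10, 3]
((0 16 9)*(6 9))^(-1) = (0 9 6 16)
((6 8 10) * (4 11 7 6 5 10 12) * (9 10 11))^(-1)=((4 9 10 5 11 7 6 8 12))^(-1)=(4 12 8 6 7 11 5 10 9)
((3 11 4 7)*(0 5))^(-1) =(0 5)(3 7 4 11)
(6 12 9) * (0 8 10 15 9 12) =(0 8 10 15 9 6) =[8, 1, 2, 3, 4, 5, 0, 7, 10, 6, 15, 11, 12, 13, 14, 9]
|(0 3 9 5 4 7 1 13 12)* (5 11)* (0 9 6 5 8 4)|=8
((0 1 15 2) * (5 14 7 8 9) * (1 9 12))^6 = ((0 9 5 14 7 8 12 1 15 2))^6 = (0 12 5 15 7)(1 14 2 8 9)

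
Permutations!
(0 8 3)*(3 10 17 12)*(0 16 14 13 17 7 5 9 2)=(0 8 10 7 5 9 2)(3 16 14 13 17 12)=[8, 1, 0, 16, 4, 9, 6, 5, 10, 2, 7, 11, 3, 17, 13, 15, 14, 12]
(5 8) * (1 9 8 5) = (1 9 8) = [0, 9, 2, 3, 4, 5, 6, 7, 1, 8]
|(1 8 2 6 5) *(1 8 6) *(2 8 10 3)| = 6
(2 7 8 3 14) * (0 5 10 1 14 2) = (0 5 10 1 14)(2 7 8 3) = [5, 14, 7, 2, 4, 10, 6, 8, 3, 9, 1, 11, 12, 13, 0]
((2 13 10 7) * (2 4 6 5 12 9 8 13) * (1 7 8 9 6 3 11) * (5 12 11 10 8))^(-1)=((1 7 4 3 10 5 11)(6 12)(8 13))^(-1)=(1 11 5 10 3 4 7)(6 12)(8 13)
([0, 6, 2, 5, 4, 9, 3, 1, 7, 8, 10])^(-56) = (10)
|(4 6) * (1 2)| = 2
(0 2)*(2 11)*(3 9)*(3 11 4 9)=[4, 1, 0, 3, 9, 5, 6, 7, 8, 11, 10, 2]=(0 4 9 11 2)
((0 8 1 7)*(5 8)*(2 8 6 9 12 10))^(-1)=((0 5 6 9 12 10 2 8 1 7))^(-1)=(0 7 1 8 2 10 12 9 6 5)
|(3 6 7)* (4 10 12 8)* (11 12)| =|(3 6 7)(4 10 11 12 8)| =15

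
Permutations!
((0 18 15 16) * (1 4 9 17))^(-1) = ((0 18 15 16)(1 4 9 17))^(-1) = (0 16 15 18)(1 17 9 4)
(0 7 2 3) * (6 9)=(0 7 2 3)(6 9)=[7, 1, 3, 0, 4, 5, 9, 2, 8, 6]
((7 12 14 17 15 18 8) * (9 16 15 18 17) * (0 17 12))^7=((0 17 18 8 7)(9 16 15 12 14))^7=(0 18 7 17 8)(9 15 14 16 12)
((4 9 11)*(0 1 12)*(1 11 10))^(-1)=((0 11 4 9 10 1 12))^(-1)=(0 12 1 10 9 4 11)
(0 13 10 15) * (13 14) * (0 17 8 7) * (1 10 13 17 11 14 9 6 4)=(0 9 6 4 1 10 15 11 14 17 8 7)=[9, 10, 2, 3, 1, 5, 4, 0, 7, 6, 15, 14, 12, 13, 17, 11, 16, 8]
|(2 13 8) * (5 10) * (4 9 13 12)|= 6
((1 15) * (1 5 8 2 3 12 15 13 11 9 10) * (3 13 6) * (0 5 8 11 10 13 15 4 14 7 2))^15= (0 8 15 2 7 14 4 12 3 6 1 10 13 9 11 5)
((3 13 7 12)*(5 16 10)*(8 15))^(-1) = (3 12 7 13)(5 10 16)(8 15)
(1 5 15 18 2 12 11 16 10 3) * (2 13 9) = [0, 5, 12, 1, 4, 15, 6, 7, 8, 2, 3, 16, 11, 9, 14, 18, 10, 17, 13] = (1 5 15 18 13 9 2 12 11 16 10 3)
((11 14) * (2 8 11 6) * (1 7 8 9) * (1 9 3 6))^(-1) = ((1 7 8 11 14)(2 3 6))^(-1) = (1 14 11 8 7)(2 6 3)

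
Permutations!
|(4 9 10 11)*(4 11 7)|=4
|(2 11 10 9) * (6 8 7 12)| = |(2 11 10 9)(6 8 7 12)| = 4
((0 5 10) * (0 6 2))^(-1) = ((0 5 10 6 2))^(-1) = (0 2 6 10 5)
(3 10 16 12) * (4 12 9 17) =[0, 1, 2, 10, 12, 5, 6, 7, 8, 17, 16, 11, 3, 13, 14, 15, 9, 4] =(3 10 16 9 17 4 12)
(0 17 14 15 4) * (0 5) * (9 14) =[17, 1, 2, 3, 5, 0, 6, 7, 8, 14, 10, 11, 12, 13, 15, 4, 16, 9] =(0 17 9 14 15 4 5)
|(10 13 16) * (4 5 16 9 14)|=7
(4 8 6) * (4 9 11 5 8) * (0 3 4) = (0 3 4)(5 8 6 9 11) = [3, 1, 2, 4, 0, 8, 9, 7, 6, 11, 10, 5]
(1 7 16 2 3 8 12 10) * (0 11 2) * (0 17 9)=[11, 7, 3, 8, 4, 5, 6, 16, 12, 0, 1, 2, 10, 13, 14, 15, 17, 9]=(0 11 2 3 8 12 10 1 7 16 17 9)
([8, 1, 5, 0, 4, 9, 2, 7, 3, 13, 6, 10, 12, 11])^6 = (2 6 10 11 13 9 5)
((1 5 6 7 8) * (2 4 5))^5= (1 7 5 2 8 6 4)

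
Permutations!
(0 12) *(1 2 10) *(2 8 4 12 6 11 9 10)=[6, 8, 2, 3, 12, 5, 11, 7, 4, 10, 1, 9, 0]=(0 6 11 9 10 1 8 4 12)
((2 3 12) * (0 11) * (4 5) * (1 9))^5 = ((0 11)(1 9)(2 3 12)(4 5))^5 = (0 11)(1 9)(2 12 3)(4 5)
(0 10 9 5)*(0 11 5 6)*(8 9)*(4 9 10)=(0 4 9 6)(5 11)(8 10)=[4, 1, 2, 3, 9, 11, 0, 7, 10, 6, 8, 5]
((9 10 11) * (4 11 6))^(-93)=((4 11 9 10 6))^(-93)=(4 9 6 11 10)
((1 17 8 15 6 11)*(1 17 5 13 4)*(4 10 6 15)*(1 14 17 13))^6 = (4 17)(6 13)(8 14)(10 11) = ((1 5)(4 14 17 8)(6 11 13 10))^6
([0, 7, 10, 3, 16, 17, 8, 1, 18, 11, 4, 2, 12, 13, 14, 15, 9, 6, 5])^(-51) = (1 7)(2 16)(4 11)(5 18 8 6 17)(9 10)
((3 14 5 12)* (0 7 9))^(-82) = (0 9 7)(3 5)(12 14) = ((0 7 9)(3 14 5 12))^(-82)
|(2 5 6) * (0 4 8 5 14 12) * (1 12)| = 9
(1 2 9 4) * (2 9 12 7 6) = (1 9 4)(2 12 7 6) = [0, 9, 12, 3, 1, 5, 2, 6, 8, 4, 10, 11, 7]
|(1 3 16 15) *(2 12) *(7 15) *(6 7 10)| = 14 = |(1 3 16 10 6 7 15)(2 12)|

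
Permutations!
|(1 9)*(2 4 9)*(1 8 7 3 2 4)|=|(1 4 9 8 7 3 2)|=7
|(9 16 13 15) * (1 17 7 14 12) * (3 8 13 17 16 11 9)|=12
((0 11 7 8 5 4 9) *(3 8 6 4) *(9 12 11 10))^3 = (4 7 12 6 11)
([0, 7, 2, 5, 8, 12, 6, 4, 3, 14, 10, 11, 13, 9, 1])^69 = [0, 14, 2, 8, 7, 3, 6, 1, 4, 13, 10, 11, 5, 12, 9]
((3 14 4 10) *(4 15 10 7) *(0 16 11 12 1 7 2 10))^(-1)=((0 16 11 12 1 7 4 2 10 3 14 15))^(-1)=(0 15 14 3 10 2 4 7 1 12 11 16)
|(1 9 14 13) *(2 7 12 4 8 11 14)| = 10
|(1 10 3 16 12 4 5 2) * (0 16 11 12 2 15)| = 11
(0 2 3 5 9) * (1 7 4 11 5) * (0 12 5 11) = (0 2 3 1 7 4)(5 9 12) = [2, 7, 3, 1, 0, 9, 6, 4, 8, 12, 10, 11, 5]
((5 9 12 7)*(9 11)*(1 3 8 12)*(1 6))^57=(1 12 11)(3 7 9)(5 6 8)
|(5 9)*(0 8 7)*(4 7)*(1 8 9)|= |(0 9 5 1 8 4 7)|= 7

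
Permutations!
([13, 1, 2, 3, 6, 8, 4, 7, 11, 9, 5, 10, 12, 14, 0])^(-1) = [14, 1, 2, 3, 6, 10, 4, 7, 5, 9, 11, 8, 12, 0, 13]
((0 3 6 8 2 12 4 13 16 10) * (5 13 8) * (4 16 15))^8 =((0 3 6 5 13 15 4 8 2 12 16 10))^8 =(0 2 13)(3 12 15)(4 6 16)(5 10 8)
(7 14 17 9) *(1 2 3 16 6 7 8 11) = [0, 2, 3, 16, 4, 5, 7, 14, 11, 8, 10, 1, 12, 13, 17, 15, 6, 9] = (1 2 3 16 6 7 14 17 9 8 11)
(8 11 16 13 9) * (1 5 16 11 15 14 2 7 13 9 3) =(1 5 16 9 8 15 14 2 7 13 3) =[0, 5, 7, 1, 4, 16, 6, 13, 15, 8, 10, 11, 12, 3, 2, 14, 9]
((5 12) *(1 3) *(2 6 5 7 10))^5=(1 3)(2 10 7 12 5 6)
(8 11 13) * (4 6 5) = [0, 1, 2, 3, 6, 4, 5, 7, 11, 9, 10, 13, 12, 8] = (4 6 5)(8 11 13)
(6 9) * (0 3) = (0 3)(6 9) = [3, 1, 2, 0, 4, 5, 9, 7, 8, 6]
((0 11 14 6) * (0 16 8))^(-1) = (0 8 16 6 14 11)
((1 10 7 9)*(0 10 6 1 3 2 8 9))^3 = ((0 10 7)(1 6)(2 8 9 3))^3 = (10)(1 6)(2 3 9 8)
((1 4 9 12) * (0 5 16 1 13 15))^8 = (0 15 13 12 9 4 1 16 5)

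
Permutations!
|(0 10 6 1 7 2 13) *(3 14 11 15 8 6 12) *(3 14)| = |(0 10 12 14 11 15 8 6 1 7 2 13)| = 12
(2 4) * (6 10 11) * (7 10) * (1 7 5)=(1 7 10 11 6 5)(2 4)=[0, 7, 4, 3, 2, 1, 5, 10, 8, 9, 11, 6]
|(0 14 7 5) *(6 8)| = 4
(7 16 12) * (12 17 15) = [0, 1, 2, 3, 4, 5, 6, 16, 8, 9, 10, 11, 7, 13, 14, 12, 17, 15] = (7 16 17 15 12)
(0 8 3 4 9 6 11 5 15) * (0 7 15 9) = (0 8 3 4)(5 9 6 11)(7 15) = [8, 1, 2, 4, 0, 9, 11, 15, 3, 6, 10, 5, 12, 13, 14, 7]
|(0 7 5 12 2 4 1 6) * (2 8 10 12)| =21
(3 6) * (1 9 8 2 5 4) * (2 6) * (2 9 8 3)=(1 8 6 2 5 4)(3 9)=[0, 8, 5, 9, 1, 4, 2, 7, 6, 3]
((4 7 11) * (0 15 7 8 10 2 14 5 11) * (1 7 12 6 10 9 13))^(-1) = ((0 15 12 6 10 2 14 5 11 4 8 9 13 1 7))^(-1) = (0 7 1 13 9 8 4 11 5 14 2 10 6 12 15)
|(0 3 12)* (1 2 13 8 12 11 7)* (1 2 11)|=9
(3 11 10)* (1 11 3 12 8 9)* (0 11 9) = (0 11 10 12 8)(1 9) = [11, 9, 2, 3, 4, 5, 6, 7, 0, 1, 12, 10, 8]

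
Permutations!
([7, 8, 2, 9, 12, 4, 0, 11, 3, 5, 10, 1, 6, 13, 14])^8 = [4, 0, 2, 11, 3, 8, 5, 12, 7, 1, 10, 6, 9, 13, 14]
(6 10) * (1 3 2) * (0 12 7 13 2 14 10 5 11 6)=(0 12 7 13 2 1 3 14 10)(5 11 6)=[12, 3, 1, 14, 4, 11, 5, 13, 8, 9, 0, 6, 7, 2, 10]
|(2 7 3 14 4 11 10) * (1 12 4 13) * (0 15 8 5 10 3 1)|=14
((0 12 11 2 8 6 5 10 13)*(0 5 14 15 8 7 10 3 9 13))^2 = (0 11 7)(2 10 12)(3 13)(5 9)(6 15)(8 14)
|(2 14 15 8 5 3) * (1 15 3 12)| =15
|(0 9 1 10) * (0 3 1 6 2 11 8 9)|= |(1 10 3)(2 11 8 9 6)|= 15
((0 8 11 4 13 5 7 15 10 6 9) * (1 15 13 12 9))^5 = ((0 8 11 4 12 9)(1 15 10 6)(5 7 13))^5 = (0 9 12 4 11 8)(1 15 10 6)(5 13 7)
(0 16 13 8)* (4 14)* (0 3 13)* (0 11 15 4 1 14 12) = [16, 14, 2, 13, 12, 5, 6, 7, 3, 9, 10, 15, 0, 8, 1, 4, 11] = (0 16 11 15 4 12)(1 14)(3 13 8)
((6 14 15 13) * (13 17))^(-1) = (6 13 17 15 14)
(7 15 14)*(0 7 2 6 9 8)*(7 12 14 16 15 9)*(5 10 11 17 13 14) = [12, 1, 6, 3, 4, 10, 7, 9, 0, 8, 11, 17, 5, 14, 2, 16, 15, 13] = (0 12 5 10 11 17 13 14 2 6 7 9 8)(15 16)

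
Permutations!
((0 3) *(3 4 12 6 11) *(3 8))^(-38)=((0 4 12 6 11 8 3))^(-38)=(0 11 4 8 12 3 6)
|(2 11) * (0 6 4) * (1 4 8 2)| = |(0 6 8 2 11 1 4)| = 7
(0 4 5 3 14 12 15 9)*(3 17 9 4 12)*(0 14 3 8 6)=[12, 1, 2, 3, 5, 17, 0, 7, 6, 14, 10, 11, 15, 13, 8, 4, 16, 9]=(0 12 15 4 5 17 9 14 8 6)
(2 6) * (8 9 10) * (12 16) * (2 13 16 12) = (2 6 13 16)(8 9 10) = [0, 1, 6, 3, 4, 5, 13, 7, 9, 10, 8, 11, 12, 16, 14, 15, 2]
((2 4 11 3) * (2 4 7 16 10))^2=((2 7 16 10)(3 4 11))^2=(2 16)(3 11 4)(7 10)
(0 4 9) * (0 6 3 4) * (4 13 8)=(3 13 8 4 9 6)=[0, 1, 2, 13, 9, 5, 3, 7, 4, 6, 10, 11, 12, 8]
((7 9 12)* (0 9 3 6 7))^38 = (0 12 9)(3 7 6)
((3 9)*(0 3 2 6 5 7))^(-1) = ((0 3 9 2 6 5 7))^(-1) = (0 7 5 6 2 9 3)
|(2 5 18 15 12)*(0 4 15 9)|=8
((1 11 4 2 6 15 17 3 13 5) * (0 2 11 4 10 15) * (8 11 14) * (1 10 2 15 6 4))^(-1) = (0 6 10 5 13 3 17 15)(2 11 8 14 4)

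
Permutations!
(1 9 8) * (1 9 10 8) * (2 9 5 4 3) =[0, 10, 9, 2, 3, 4, 6, 7, 5, 1, 8] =(1 10 8 5 4 3 2 9)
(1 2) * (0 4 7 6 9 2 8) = [4, 8, 1, 3, 7, 5, 9, 6, 0, 2] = (0 4 7 6 9 2 1 8)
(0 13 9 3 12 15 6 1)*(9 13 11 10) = [11, 0, 2, 12, 4, 5, 1, 7, 8, 3, 9, 10, 15, 13, 14, 6] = (0 11 10 9 3 12 15 6 1)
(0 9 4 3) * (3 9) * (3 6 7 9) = (0 6 7 9 4 3) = [6, 1, 2, 0, 3, 5, 7, 9, 8, 4]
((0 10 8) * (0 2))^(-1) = (0 2 8 10)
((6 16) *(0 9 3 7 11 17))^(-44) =(0 11 3)(7 9 17) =((0 9 3 7 11 17)(6 16))^(-44)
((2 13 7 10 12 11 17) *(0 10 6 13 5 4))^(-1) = (0 4 5 2 17 11 12 10)(6 7 13)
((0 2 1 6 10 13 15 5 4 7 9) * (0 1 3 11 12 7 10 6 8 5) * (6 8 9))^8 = ((0 2 3 11 12 7 6 8 5 4 10 13 15)(1 9))^8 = (0 5 11 13 6 2 4 12 15 8 3 10 7)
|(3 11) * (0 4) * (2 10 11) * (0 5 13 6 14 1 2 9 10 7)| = 36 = |(0 4 5 13 6 14 1 2 7)(3 9 10 11)|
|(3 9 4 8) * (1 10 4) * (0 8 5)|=8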